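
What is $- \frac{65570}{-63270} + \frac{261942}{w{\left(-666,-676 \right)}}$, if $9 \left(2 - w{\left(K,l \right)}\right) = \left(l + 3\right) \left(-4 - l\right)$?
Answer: $\frac{2980220654}{476922933} \approx 6.2488$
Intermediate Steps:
$w{\left(K,l \right)} = 2 - \frac{\left(-4 - l\right) \left(3 + l\right)}{9}$ ($w{\left(K,l \right)} = 2 - \frac{\left(l + 3\right) \left(-4 - l\right)}{9} = 2 - \frac{\left(3 + l\right) \left(-4 - l\right)}{9} = 2 - \frac{\left(-4 - l\right) \left(3 + l\right)}{9}$)
$- \frac{65570}{-63270} + \frac{261942}{w{\left(-666,-676 \right)}} = - \frac{65570}{-63270} + \frac{261942}{\frac{10}{3} + \frac{\left(-676\right)^{2}}{9} + \frac{7}{9} \left(-676\right)} = \left(-65570\right) \left(- \frac{1}{63270}\right) + \frac{261942}{\frac{10}{3} + \frac{1}{9} \cdot 456976 - \frac{4732}{9}} = \frac{6557}{6327} + \frac{261942}{\frac{10}{3} + \frac{456976}{9} - \frac{4732}{9}} = \frac{6557}{6327} + \frac{261942}{\frac{150758}{3}} = \frac{6557}{6327} + 261942 \cdot \frac{3}{150758} = \frac{6557}{6327} + \frac{392913}{75379} = \frac{2980220654}{476922933}$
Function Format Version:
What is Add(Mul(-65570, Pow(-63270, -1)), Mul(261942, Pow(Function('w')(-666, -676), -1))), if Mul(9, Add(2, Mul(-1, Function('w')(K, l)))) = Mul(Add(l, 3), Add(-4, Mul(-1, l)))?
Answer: Rational(2980220654, 476922933) ≈ 6.2488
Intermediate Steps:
Function('w')(K, l) = Add(2, Mul(Rational(-1, 9), Add(-4, Mul(-1, l)), Add(3, l))) (Function('w')(K, l) = Add(2, Mul(Rational(-1, 9), Mul(Add(l, 3), Add(-4, Mul(-1, l))))) = Add(2, Mul(Rational(-1, 9), Mul(Add(3, l), Add(-4, Mul(-1, l))))) = Add(2, Mul(Rational(-1, 9), Mul(Add(-4, Mul(-1, l)), Add(3, l)))) = Add(2, Mul(Rational(-1, 9), Add(-4, Mul(-1, l)), Add(3, l))))
Add(Mul(-65570, Pow(-63270, -1)), Mul(261942, Pow(Function('w')(-666, -676), -1))) = Add(Mul(-65570, Pow(-63270, -1)), Mul(261942, Pow(Add(Rational(10, 3), Mul(Rational(1, 9), Pow(-676, 2)), Mul(Rational(7, 9), -676)), -1))) = Add(Mul(-65570, Rational(-1, 63270)), Mul(261942, Pow(Add(Rational(10, 3), Mul(Rational(1, 9), 456976), Rational(-4732, 9)), -1))) = Add(Rational(6557, 6327), Mul(261942, Pow(Add(Rational(10, 3), Rational(456976, 9), Rational(-4732, 9)), -1))) = Add(Rational(6557, 6327), Mul(261942, Pow(Rational(150758, 3), -1))) = Add(Rational(6557, 6327), Mul(261942, Rational(3, 150758))) = Add(Rational(6557, 6327), Rational(392913, 75379)) = Rational(2980220654, 476922933)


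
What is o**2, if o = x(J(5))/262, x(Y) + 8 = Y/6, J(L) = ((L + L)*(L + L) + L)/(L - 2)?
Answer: 169/2471184 ≈ 6.8388e-5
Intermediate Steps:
J(L) = (L + 4*L**2)/(-2 + L) (J(L) = ((2*L)*(2*L) + L)/(-2 + L) = (4*L**2 + L)/(-2 + L) = (L + 4*L**2)/(-2 + L))
x(Y) = -8 + Y/6
o = -13/1572 (o = (-8 + (5*(1 + 4*5)/(-2 + 5))/6)/262 = (-8 + (5*(1 + 20)/3)/6)*(1/262) = (-8 + (5*(1/3)*21)/6)*(1/262) = (-8 + (1/6)*35)*(1/262) = (-8 + 35/6)*(1/262) = -13/6*1/262 = -13/1572 ≈ -0.0082697)
o**2 = (-13/1572)**2 = 169/2471184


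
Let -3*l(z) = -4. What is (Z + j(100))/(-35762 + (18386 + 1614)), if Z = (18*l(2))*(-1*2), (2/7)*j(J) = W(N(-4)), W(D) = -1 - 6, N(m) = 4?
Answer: 145/31524 ≈ 0.0045997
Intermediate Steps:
l(z) = 4/3 (l(z) = -⅓*(-4) = 4/3)
W(D) = -7
j(J) = -49/2 (j(J) = (7/2)*(-7) = -49/2)
Z = -48 (Z = (18*(4/3))*(-1*2) = 24*(-2) = -48)
(Z + j(100))/(-35762 + (18386 + 1614)) = (-48 - 49/2)/(-35762 + (18386 + 1614)) = -145/(2*(-35762 + 20000)) = -145/2/(-15762) = -145/2*(-1/15762) = 145/31524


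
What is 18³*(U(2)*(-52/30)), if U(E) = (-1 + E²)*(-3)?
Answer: 454896/5 ≈ 90979.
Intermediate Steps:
U(E) = 3 - 3*E²
18³*(U(2)*(-52/30)) = 18³*((3 - 3*2²)*(-52/30)) = 5832*((3 - 3*4)*(-52*1/30)) = 5832*((3 - 12)*(-26/15)) = 5832*(-9*(-26/15)) = 5832*(78/5) = 454896/5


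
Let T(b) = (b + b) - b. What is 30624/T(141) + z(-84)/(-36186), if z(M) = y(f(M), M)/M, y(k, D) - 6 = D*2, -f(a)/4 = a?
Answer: 1723804121/7936796 ≈ 217.19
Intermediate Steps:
f(a) = -4*a
T(b) = b (T(b) = 2*b - b = b)
y(k, D) = 6 + 2*D (y(k, D) = 6 + D*2 = 6 + 2*D)
z(M) = (6 + 2*M)/M
30624/T(141) + z(-84)/(-36186) = 30624/141 + (2 + 6/(-84))/(-36186) = 30624*(1/141) + (2 + 6*(-1/84))*(-1/36186) = 10208/47 + (2 - 1/14)*(-1/36186) = 10208/47 + (27/14)*(-1/36186) = 10208/47 - 9/168868 = 1723804121/7936796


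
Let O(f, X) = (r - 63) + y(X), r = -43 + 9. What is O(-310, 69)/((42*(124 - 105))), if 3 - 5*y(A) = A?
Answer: -29/210 ≈ -0.13810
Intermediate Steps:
y(A) = 3/5 - A/5
r = -34
O(f, X) = -482/5 - X/5 (O(f, X) = (-34 - 63) + (3/5 - X/5) = -97 + (3/5 - X/5) = -482/5 - X/5)
O(-310, 69)/((42*(124 - 105))) = (-482/5 - 1/5*69)/((42*(124 - 105))) = (-482/5 - 69/5)/((42*19)) = -551/5/798 = -551/5*1/798 = -29/210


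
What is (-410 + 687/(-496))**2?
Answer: 41635178209/246016 ≈ 1.6924e+5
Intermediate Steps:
(-410 + 687/(-496))**2 = (-410 + 687*(-1/496))**2 = (-410 - 687/496)**2 = (-204047/496)**2 = 41635178209/246016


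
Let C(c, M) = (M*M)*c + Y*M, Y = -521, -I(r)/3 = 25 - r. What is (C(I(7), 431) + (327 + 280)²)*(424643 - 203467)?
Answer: -2186810462496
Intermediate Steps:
I(r) = -75 + 3*r (I(r) = -3*(25 - r) = -75 + 3*r)
C(c, M) = -521*M + c*M² (C(c, M) = (M*M)*c - 521*M = M²*c - 521*M = c*M² - 521*M = -521*M + c*M²)
(C(I(7), 431) + (327 + 280)²)*(424643 - 203467) = (431*(-521 + 431*(-75 + 3*7)) + (327 + 280)²)*(424643 - 203467) = (431*(-521 + 431*(-75 + 21)) + 607²)*221176 = (431*(-521 + 431*(-54)) + 368449)*221176 = (431*(-521 - 23274) + 368449)*221176 = (431*(-23795) + 368449)*221176 = (-10255645 + 368449)*221176 = -9887196*221176 = -2186810462496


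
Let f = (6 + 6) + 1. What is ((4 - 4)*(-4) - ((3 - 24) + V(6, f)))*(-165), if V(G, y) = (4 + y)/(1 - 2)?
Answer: -6270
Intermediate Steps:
f = 13 (f = 12 + 1 = 13)
V(G, y) = -4 - y (V(G, y) = (4 + y)/(-1) = (4 + y)*(-1) = -4 - y)
((4 - 4)*(-4) - ((3 - 24) + V(6, f)))*(-165) = ((4 - 4)*(-4) - ((3 - 24) + (-4 - 1*13)))*(-165) = (0*(-4) - (-21 + (-4 - 13)))*(-165) = (0 - (-21 - 17))*(-165) = (0 - 1*(-38))*(-165) = (0 + 38)*(-165) = 38*(-165) = -6270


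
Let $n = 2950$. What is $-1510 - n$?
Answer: $-4460$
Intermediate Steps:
$-1510 - n = -1510 - 2950 = -4460$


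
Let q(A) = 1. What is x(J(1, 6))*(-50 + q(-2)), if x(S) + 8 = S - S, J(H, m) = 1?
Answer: 392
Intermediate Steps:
x(S) = -8 (x(S) = -8 + (S - S) = -8 + 0 = -8)
x(J(1, 6))*(-50 + q(-2)) = -8*(-50 + 1) = -8*(-49) = 392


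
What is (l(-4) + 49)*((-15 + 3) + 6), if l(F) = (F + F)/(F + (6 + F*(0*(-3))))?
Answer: -270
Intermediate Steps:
l(F) = 2*F/(6 + F) (l(F) = (2*F)/(F + (6 + F*0)) = (2*F)/(F + (6 + 0)) = (2*F)/(F + 6) = (2*F)/(6 + F) = 2*F/(6 + F))
(l(-4) + 49)*((-15 + 3) + 6) = (2*(-4)/(6 - 4) + 49)*((-15 + 3) + 6) = (2*(-4)/2 + 49)*(-12 + 6) = (2*(-4)*(½) + 49)*(-6) = (-4 + 49)*(-6) = 45*(-6) = -270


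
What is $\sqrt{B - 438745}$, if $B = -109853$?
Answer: $i \sqrt{548598} \approx 740.67 i$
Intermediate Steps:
$\sqrt{B - 438745} = \sqrt{-109853 - 438745} = \sqrt{-548598} = i \sqrt{548598}$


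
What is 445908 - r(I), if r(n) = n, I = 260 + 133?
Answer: 445515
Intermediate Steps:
I = 393
445908 - r(I) = 445908 - 1*393 = 445908 - 393 = 445515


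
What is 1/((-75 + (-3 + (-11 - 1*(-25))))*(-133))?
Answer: 1/8512 ≈ 0.00011748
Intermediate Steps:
1/((-75 + (-3 + (-11 - 1*(-25))))*(-133)) = 1/((-75 + (-3 + (-11 + 25)))*(-133)) = 1/((-75 + (-3 + 14))*(-133)) = 1/((-75 + 11)*(-133)) = 1/(-64*(-133)) = 1/8512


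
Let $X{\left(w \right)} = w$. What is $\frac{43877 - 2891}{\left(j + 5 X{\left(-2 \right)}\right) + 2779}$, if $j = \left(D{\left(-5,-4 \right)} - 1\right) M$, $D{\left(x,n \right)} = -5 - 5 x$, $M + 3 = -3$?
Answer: $\frac{4554}{295} \approx 15.437$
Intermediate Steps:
$M = -6$ ($M = -3 - 3 = -6$)
$j = -114$ ($j = \left(\left(-5 - -25\right) - 1\right) \left(-6\right) = \left(\left(-5 + 25\right) - 1\right) \left(-6\right) = \left(20 - 1\right) \left(-6\right) = 19 \left(-6\right) = -114$)
$\frac{43877 - 2891}{\left(j + 5 X{\left(-2 \right)}\right) + 2779} = \frac{43877 - 2891}{\left(-114 + 5 \left(-2\right)\right) + 2779} = \frac{40986}{\left(-114 - 10\right) + 2779} = \frac{40986}{-124 + 2779} = \frac{40986}{2655} = 40986 \cdot \frac{1}{2655} = \frac{4554}{295}$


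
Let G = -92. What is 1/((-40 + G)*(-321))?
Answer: 1/42372 ≈ 2.3600e-5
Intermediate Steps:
1/((-40 + G)*(-321)) = 1/((-40 - 92)*(-321)) = 1/(-132*(-321)) = 1/42372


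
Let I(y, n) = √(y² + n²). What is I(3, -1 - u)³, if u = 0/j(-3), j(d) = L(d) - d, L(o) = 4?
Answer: 10*√10 ≈ 31.623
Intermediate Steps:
j(d) = 4 - d
u = 0 (u = 0/(4 - 1*(-3)) = 0/(4 + 3) = 0/7 = 0*(⅐) = 0)
I(y, n) = √(n² + y²)
I(3, -1 - u)³ = (√((-1 - 1*0)² + 3²))³ = (√((-1 + 0)² + 9))³ = (√((-1)² + 9))³ = (√(1 + 9))³ = (√10)³ = 10*√10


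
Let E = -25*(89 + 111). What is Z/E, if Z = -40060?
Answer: 2003/250 ≈ 8.0120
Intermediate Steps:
E = -5000 (E = -25*200 = -5000)
Z/E = -40060/(-5000) = -40060*(-1/5000) = 2003/250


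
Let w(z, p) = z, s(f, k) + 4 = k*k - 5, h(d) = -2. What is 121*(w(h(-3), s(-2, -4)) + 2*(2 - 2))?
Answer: -242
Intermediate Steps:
s(f, k) = -9 + k² (s(f, k) = -4 + (k*k - 5) = -4 + (k² - 5) = -4 + (-5 + k²) = -9 + k²)
121*(w(h(-3), s(-2, -4)) + 2*(2 - 2)) = 121*(-2 + 2*(2 - 2)) = 121*(-2 + 2*0) = 121*(-2 + 0) = 121*(-2) = -242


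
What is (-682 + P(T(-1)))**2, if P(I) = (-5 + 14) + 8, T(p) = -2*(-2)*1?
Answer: 442225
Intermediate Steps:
T(p) = 4 (T(p) = 4*1 = 4)
P(I) = 17 (P(I) = 9 + 8 = 17)
(-682 + P(T(-1)))**2 = (-682 + 17)**2 = (-665)**2 = 442225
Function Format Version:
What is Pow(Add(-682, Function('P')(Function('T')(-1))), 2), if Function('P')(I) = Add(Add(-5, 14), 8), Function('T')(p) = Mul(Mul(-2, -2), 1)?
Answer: 442225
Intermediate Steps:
Function('T')(p) = 4 (Function('T')(p) = Mul(4, 1) = 4)
Function('P')(I) = 17 (Function('P')(I) = Add(9, 8) = 17)
Pow(Add(-682, Function('P')(Function('T')(-1))), 2) = Pow(Add(-682, 17), 2) = Pow(-665, 2) = 442225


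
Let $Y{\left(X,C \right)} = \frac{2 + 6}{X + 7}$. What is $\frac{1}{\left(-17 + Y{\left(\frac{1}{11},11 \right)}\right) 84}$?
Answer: $- \frac{13}{17332} \approx -0.00075006$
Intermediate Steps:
$Y{\left(X,C \right)} = \frac{8}{7 + X}$
$\frac{1}{\left(-17 + Y{\left(\frac{1}{11},11 \right)}\right) 84} = \frac{1}{\left(-17 + \frac{8}{7 + \frac{1}{11}}\right) 84} = \frac{1}{\left(-17 + \frac{8}{\frac{78}{11}}\right) 84} = \frac{1}{\left(-17 + 8 \cdot \frac{11}{78}\right) 84} = \frac{1}{\left(-17 + \frac{44}{39}\right) 84} = \frac{1}{\left(- \frac{619}{39}\right) 84} = \frac{1}{- \frac{17332}{13}} = - \frac{13}{17332}$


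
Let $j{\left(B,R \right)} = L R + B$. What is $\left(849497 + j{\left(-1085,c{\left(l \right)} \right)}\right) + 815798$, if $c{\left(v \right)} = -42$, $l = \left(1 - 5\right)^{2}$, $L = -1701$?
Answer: $1735652$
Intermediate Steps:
$l = 16$ ($l = \left(-4\right)^{2} = 16$)
$j{\left(B,R \right)} = B - 1701 R$ ($j{\left(B,R \right)} = - 1701 R + B = B - 1701 R$)
$\left(849497 + j{\left(-1085,c{\left(l \right)} \right)}\right) + 815798 = \left(849497 - -70357\right) + 815798 = \left(849497 + \left(-1085 + 71442\right)\right) + 815798 = \left(849497 + 70357\right) + 815798 = 919854 + 815798 = 1735652$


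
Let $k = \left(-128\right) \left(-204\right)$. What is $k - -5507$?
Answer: $31619$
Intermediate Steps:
$k = 26112$
$k - -5507 = 26112 - -5507 = 26112 + 5507 = 31619$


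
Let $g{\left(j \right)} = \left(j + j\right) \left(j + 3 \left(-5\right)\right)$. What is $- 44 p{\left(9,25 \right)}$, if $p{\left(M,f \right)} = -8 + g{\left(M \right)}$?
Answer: $5104$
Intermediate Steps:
$g{\left(j \right)} = 2 j \left(-15 + j\right)$ ($g{\left(j \right)} = 2 j \left(j - 15\right) = 2 j \left(-15 + j\right)$)
$p{\left(M,f \right)} = -8 + 2 M \left(-15 + M\right)$
$- 44 p{\left(9,25 \right)} = - 44 \left(-8 + 2 \cdot 9 \left(-15 + 9\right)\right) = - 44 \left(-8 + 2 \cdot 9 \left(-6\right)\right) = - 44 \left(-8 - 108\right) = \left(-44\right) \left(-116\right) = 5104$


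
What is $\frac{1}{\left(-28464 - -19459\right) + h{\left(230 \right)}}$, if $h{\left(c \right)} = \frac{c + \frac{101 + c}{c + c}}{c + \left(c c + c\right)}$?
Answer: $- \frac{24545600}{221033021869} \approx -0.00011105$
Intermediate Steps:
$h{\left(c \right)} = \frac{c + \frac{101 + c}{2 c}}{c^{2} + 2 c}$ ($h{\left(c \right)} = \frac{c + \frac{101 + c}{2 c}}{c + \left(c^{2} + c\right)} = \frac{c + \left(101 + c\right) \frac{1}{2 c}}{c + \left(c + c^{2}\right)} = \frac{c + \frac{101 + c}{2 c}}{c^{2} + 2 c}$)
$\frac{1}{\left(-28464 - -19459\right) + h{\left(230 \right)}} = \frac{1}{\left(-28464 - -19459\right) + \frac{101 + 230 + 2 \cdot 230^{2}}{2 \cdot 52900 \left(2 + 230\right)}} = \frac{1}{\left(-28464 + 19459\right) + \frac{1}{2} \cdot \frac{1}{52900} \cdot \frac{1}{232} \left(101 + 230 + 2 \cdot 52900\right)} = \frac{1}{-9005 + \frac{1}{2} \cdot \frac{1}{52900} \cdot \frac{1}{232} \left(101 + 230 + 105800\right)} = \frac{1}{-9005 + \frac{1}{2} \cdot \frac{1}{52900} \cdot \frac{1}{232} \cdot 106131} = \frac{1}{-9005 + \frac{106131}{24545600}} = \frac{1}{- \frac{221033021869}{24545600}} = - \frac{24545600}{221033021869}$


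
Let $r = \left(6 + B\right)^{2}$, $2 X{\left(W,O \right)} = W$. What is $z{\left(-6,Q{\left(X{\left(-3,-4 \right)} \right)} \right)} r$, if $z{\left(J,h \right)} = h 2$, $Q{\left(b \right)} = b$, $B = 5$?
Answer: $-363$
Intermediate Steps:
$X{\left(W,O \right)} = \frac{W}{2}$
$r = 121$ ($r = \left(6 + 5\right)^{2} = 11^{2} = 121$)
$z{\left(J,h \right)} = 2 h$
$z{\left(-6,Q{\left(X{\left(-3,-4 \right)} \right)} \right)} r = 2 \cdot \frac{1}{2} \left(-3\right) 121 = 2 \left(- \frac{3}{2}\right) 121 = \left(-3\right) 121 = -363$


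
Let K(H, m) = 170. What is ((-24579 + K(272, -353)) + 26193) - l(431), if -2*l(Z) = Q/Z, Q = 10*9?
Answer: 768949/431 ≈ 1784.1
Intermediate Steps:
Q = 90
l(Z) = -45/Z
((-24579 + K(272, -353)) + 26193) - l(431) = ((-24579 + 170) + 26193) - (-45)/431 = (-24409 + 26193) - (-45)/431 = 1784 - 1*(-45/431) = 1784 + 45/431 = 768949/431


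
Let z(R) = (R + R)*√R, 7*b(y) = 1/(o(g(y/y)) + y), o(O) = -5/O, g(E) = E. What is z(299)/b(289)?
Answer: 1188824*√299 ≈ 2.0557e+7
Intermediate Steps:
b(y) = 1/(7*(-5 + y)) (b(y) = 1/(7*(-5/(y/y) + y)) = 1/(7*(-5/1 + y)) = 1/(7*(-5*1 + y)) = 1/(7*(-5 + y)))
z(R) = 2*R^(3/2) (z(R) = (2*R)*√R = 2*R^(3/2))
z(299)/b(289) = (2*299^(3/2))/((1/(7*(-5 + 289)))) = (2*(299*√299))/(((⅐)/284)) = (598*√299)/(((⅐)*(1/284))) = (598*√299)/(1/1988) = (598*√299)*1988 = 1188824*√299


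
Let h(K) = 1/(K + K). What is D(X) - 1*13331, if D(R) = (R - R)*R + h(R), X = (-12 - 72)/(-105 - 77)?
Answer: -159959/12 ≈ -13330.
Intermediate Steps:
h(K) = 1/(2*K)
X = 6/13 (X = -84/(-182) = -84*(-1/182) = 6/13 ≈ 0.46154)
D(R) = 1/(2*R) (D(R) = (R - R)*R + 1/(2*R) = 0*R + 1/(2*R) = 0 + 1/(2*R) = 1/(2*R))
D(X) - 1*13331 = 1/(2*(6/13)) - 1*13331 = (½)*(13/6) - 13331 = 13/12 - 13331 = -159959/12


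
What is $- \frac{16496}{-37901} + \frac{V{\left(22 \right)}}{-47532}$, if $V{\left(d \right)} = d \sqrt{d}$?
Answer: $\frac{16496}{37901} - \frac{11 \sqrt{22}}{23766} \approx 0.43307$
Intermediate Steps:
$V{\left(d \right)} = d^{\frac{3}{2}}$
$- \frac{16496}{-37901} + \frac{V{\left(22 \right)}}{-47532} = - \frac{16496}{-37901} + \frac{22^{\frac{3}{2}}}{-47532} = \left(-16496\right) \left(- \frac{1}{37901}\right) + 22 \sqrt{22} \left(- \frac{1}{47532}\right) = \frac{16496}{37901} - \frac{11 \sqrt{22}}{23766}$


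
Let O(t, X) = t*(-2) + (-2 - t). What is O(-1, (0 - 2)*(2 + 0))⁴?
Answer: 1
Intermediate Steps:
O(t, X) = -2 - 3*t (O(t, X) = -2*t + (-2 - t) = -2 - 3*t)
O(-1, (0 - 2)*(2 + 0))⁴ = (-2 - 3*(-1))⁴ = (-2 + 3)⁴ = 1⁴ = 1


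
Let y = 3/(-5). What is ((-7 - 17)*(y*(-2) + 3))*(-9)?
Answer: 4536/5 ≈ 907.20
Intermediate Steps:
y = -3/5 (y = 3*(-1/5) = -3/5 ≈ -0.60000)
((-7 - 17)*(y*(-2) + 3))*(-9) = ((-7 - 17)*(-3/5*(-2) + 3))*(-9) = -24*(6/5 + 3)*(-9) = -24*21/5*(-9) = -504/5*(-9) = 4536/5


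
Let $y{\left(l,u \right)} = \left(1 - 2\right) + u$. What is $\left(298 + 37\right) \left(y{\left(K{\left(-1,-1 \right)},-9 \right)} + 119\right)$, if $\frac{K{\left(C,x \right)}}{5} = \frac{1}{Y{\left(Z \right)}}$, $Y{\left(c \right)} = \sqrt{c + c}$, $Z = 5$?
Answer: $36515$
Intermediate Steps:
$Y{\left(c \right)} = \sqrt{2} \sqrt{c}$ ($Y{\left(c \right)} = \sqrt{2 c} = \sqrt{2} \sqrt{c}$)
$K{\left(C,x \right)} = \frac{\sqrt{10}}{2}$ ($K{\left(C,x \right)} = \frac{5}{\sqrt{2} \sqrt{5}} = \frac{5}{\sqrt{10}} = 5 \frac{\sqrt{10}}{10} = \frac{\sqrt{10}}{2}$)
$y{\left(l,u \right)} = -1 + u$ ($y{\left(l,u \right)} = \left(1 - 2\right) + u = -1 + u$)
$\left(298 + 37\right) \left(y{\left(K{\left(-1,-1 \right)},-9 \right)} + 119\right) = \left(298 + 37\right) \left(\left(-1 - 9\right) + 119\right) = 335 \left(-10 + 119\right) = 335 \cdot 109 = 36515$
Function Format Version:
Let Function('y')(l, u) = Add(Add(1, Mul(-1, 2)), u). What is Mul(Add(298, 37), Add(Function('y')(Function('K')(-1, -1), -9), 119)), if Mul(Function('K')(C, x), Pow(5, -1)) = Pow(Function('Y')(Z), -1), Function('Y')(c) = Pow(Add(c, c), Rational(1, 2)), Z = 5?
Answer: 36515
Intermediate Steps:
Function('Y')(c) = Mul(Pow(2, Rational(1, 2)), Pow(c, Rational(1, 2))) (Function('Y')(c) = Pow(Mul(2, c), Rational(1, 2)) = Mul(Pow(2, Rational(1, 2)), Pow(c, Rational(1, 2))))
Function('K')(C, x) = Mul(Rational(1, 2), Pow(10, Rational(1, 2))) (Function('K')(C, x) = Mul(5, Pow(Mul(Pow(2, Rational(1, 2)), Pow(5, Rational(1, 2))), -1)) = Mul(5, Pow(Pow(10, Rational(1, 2)), -1)) = Mul(5, Mul(Rational(1, 10), Pow(10, Rational(1, 2)))) = Mul(Rational(1, 2), Pow(10, Rational(1, 2))))
Function('y')(l, u) = Add(-1, u) (Function('y')(l, u) = Add(Add(1, -2), u) = Add(-1, u))
Mul(Add(298, 37), Add(Function('y')(Function('K')(-1, -1), -9), 119)) = Mul(Add(298, 37), Add(Add(-1, -9), 119)) = Mul(335, Add(-10, 119)) = Mul(335, 109) = 36515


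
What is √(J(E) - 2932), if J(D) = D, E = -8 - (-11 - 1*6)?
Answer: I*√2923 ≈ 54.065*I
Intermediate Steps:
E = 9 (E = -8 - (-11 - 6) = -8 - 1*(-17) = -8 + 17 = 9)
√(J(E) - 2932) = √(9 - 2932) = √(-2923) = I*√2923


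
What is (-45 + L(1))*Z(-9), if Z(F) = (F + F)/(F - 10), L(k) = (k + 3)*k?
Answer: -738/19 ≈ -38.842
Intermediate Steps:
L(k) = k*(3 + k) (L(k) = (3 + k)*k = k*(3 + k))
Z(F) = 2*F/(-10 + F) (Z(F) = (2*F)/(-10 + F) = 2*F/(-10 + F))
(-45 + L(1))*Z(-9) = (-45 + 1*(3 + 1))*(2*(-9)/(-10 - 9)) = (-45 + 1*4)*(2*(-9)/(-19)) = (-45 + 4)*(2*(-9)*(-1/19)) = -41*18/19 = -738/19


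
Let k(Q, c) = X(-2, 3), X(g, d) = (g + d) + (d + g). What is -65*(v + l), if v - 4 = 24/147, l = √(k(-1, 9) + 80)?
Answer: -13260/49 - 65*√82 ≈ -859.21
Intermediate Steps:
X(g, d) = 2*d + 2*g (X(g, d) = (d + g) + (d + g) = 2*d + 2*g)
k(Q, c) = 2 (k(Q, c) = 2*3 + 2*(-2) = 6 - 4 = 2)
l = √82 (l = √(2 + 80) = √82 ≈ 9.0554)
v = 204/49 (v = 4 + 24/147 = 4 + 24*(1/147) = 4 + 8/49 = 204/49 ≈ 4.1633)
-65*(v + l) = -65*(204/49 + √82) = -13260/49 - 65*√82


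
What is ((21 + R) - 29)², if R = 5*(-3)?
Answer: 529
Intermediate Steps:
R = -15
((21 + R) - 29)² = ((21 - 15) - 29)² = (6 - 29)² = (-23)² = 529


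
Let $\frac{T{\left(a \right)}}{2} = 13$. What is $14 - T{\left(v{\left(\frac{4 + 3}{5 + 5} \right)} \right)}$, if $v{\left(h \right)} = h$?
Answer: $-12$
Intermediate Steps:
$T{\left(a \right)} = 26$ ($T{\left(a \right)} = 2 \cdot 13 = 26$)
$14 - T{\left(v{\left(\frac{4 + 3}{5 + 5} \right)} \right)} = 14 - 26 = -12$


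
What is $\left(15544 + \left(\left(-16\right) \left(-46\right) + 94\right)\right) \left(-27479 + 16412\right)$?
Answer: $-181211058$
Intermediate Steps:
$\left(15544 + \left(\left(-16\right) \left(-46\right) + 94\right)\right) \left(-27479 + 16412\right) = \left(15544 + \left(736 + 94\right)\right) \left(-11067\right) = \left(15544 + 830\right) \left(-11067\right) = 16374 \left(-11067\right) = -181211058$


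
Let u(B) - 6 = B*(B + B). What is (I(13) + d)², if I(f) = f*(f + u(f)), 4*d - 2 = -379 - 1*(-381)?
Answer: 21548164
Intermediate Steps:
u(B) = 6 + 2*B² (u(B) = 6 + B*(B + B) = 6 + B*(2*B) = 6 + 2*B²)
d = 1 (d = ½ + (-379 - 1*(-381))/4 = ½ + (-379 + 381)/4 = ½ + (¼)*2 = ½ + ½ = 1)
I(f) = f*(6 + f + 2*f²) (I(f) = f*(f + (6 + 2*f²)) = f*(6 + f + 2*f²))
(I(13) + d)² = (13*(6 + 13 + 2*13²) + 1)² = (13*(6 + 13 + 2*169) + 1)² = (13*(6 + 13 + 338) + 1)² = (13*357 + 1)² = (4641 + 1)² = 4642² = 21548164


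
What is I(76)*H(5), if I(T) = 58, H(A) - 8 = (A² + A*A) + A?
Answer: 3654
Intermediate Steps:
H(A) = 8 + A + 2*A² (H(A) = 8 + ((A² + A*A) + A) = 8 + ((A² + A²) + A) = 8 + (2*A² + A) = 8 + (A + 2*A²) = 8 + A + 2*A²)
I(76)*H(5) = 58*(8 + 5 + 2*5²) = 58*(8 + 5 + 2*25) = 58*(8 + 5 + 50) = 58*63 = 3654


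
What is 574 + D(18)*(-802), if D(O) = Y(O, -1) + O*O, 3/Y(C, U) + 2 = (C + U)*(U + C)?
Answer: -74414044/287 ≈ -2.5928e+5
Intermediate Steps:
Y(C, U) = 3/(-2 + (C + U)²) (Y(C, U) = 3/(-2 + (C + U)*(U + C)) = 3/(-2 + (C + U)*(C + U)) = 3/(-2 + (C + U)²))
D(O) = O² + 3/(-2 + (-1 + O)²) (D(O) = 3/(-2 + (O - 1)²) + O*O = 3/(-2 + (-1 + O)²) + O² = O² + 3/(-2 + (-1 + O)²))
574 + D(18)*(-802) = 574 + ((3 + 18²*(-2 + (-1 + 18)²))/(-2 + (-1 + 18)²))*(-802) = 574 + ((3 + 324*(-2 + 17²))/(-2 + 17²))*(-802) = 574 + ((3 + 324*(-2 + 289))/(-2 + 289))*(-802) = 574 + ((3 + 324*287)/287)*(-802) = 574 + ((3 + 92988)/287)*(-802) = 574 + ((1/287)*92991)*(-802) = 574 + (92991/287)*(-802) = 574 - 74578782/287 = -74414044/287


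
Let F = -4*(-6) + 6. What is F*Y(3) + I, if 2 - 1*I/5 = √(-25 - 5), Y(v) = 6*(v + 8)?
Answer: 1990 - 5*I*√30 ≈ 1990.0 - 27.386*I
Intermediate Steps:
Y(v) = 48 + 6*v (Y(v) = 6*(8 + v) = 48 + 6*v)
I = 10 - 5*I*√30 (I = 10 - 5*√(-25 - 5) = 10 - 5*I*√30 ≈ 10.0 - 27.386*I)
F = 30 (F = 24 + 6 = 30)
F*Y(3) + I = 30*(48 + 6*3) + (10 - 5*I*√30) = 30*(48 + 18) + (10 - 5*I*√30) = 30*66 + (10 - 5*I*√30) = 1980 + (10 - 5*I*√30) = 1990 - 5*I*√30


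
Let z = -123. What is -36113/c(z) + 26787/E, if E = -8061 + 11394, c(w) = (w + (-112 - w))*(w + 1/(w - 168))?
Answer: 313251287/57843104 ≈ 5.4155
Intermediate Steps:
c(w) = -112*w - 112/(-168 + w) (c(w) = -112*(w + 1/(-168 + w)) = -112*w - 112/(-168 + w))
E = 3333
-36113/c(z) + 26787/E = -36113*(-168 - 123)/(112*(-1 - 1*(-123)² + 168*(-123))) + 26787/3333 = -36113*(-291/(112*(-1 - 1*15129 - 20664))) + 26787*(1/3333) = -36113*(-291/(112*(-1 - 15129 - 20664))) + 8929/1111 = -36113/(112*(-1/291)*(-35794)) + 8929/1111 = -36113/4008928/291 + 8929/1111 = -36113*291/4008928 + 8929/1111 = -136479/52064 + 8929/1111 = 313251287/57843104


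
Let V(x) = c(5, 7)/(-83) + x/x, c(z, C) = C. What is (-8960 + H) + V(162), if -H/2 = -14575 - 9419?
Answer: 3239400/83 ≈ 39029.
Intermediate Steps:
H = 47988 (H = -2*(-14575 - 9419) = -2*(-23994) = 47988)
V(x) = 76/83 (V(x) = 7/(-83) + x/x = 7*(-1/83) + 1 = -7/83 + 1 = 76/83)
(-8960 + H) + V(162) = (-8960 + 47988) + 76/83 = 39028 + 76/83 = 3239400/83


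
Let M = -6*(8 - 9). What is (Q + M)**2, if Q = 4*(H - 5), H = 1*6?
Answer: 100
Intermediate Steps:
H = 6
Q = 4 (Q = 4*(6 - 5) = 4*1 = 4)
M = 6 (M = -6*(-1) = 6)
(Q + M)**2 = (4 + 6)**2 = 10**2 = 100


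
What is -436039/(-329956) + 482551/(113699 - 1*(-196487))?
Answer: 147236895505/51173865908 ≈ 2.8772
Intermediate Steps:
-436039/(-329956) + 482551/(113699 - 1*(-196487)) = -436039*(-1/329956) + 482551/(113699 + 196487) = 436039/329956 + 482551/310186 = 147236895505/51173865908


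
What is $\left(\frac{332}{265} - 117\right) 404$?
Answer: $- \frac{12391892}{265} \approx -46762.0$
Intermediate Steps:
$\left(\frac{332}{265} - 117\right) 404 = \left(- \frac{30673}{265}\right) 404 = - \frac{12391892}{265}$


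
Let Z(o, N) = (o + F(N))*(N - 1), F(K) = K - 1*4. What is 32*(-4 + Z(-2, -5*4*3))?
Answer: 128704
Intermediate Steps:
F(K) = -4 + K (F(K) = K - 4 = -4 + K)
Z(o, N) = (-1 + N)*(-4 + N + o) (Z(o, N) = (o + (-4 + N))*(N - 1) = (-4 + N + o)*(-1 + N) = (-1 + N)*(-4 + N + o))
32*(-4 + Z(-2, -5*4*3)) = 32*(-4 + (4 - (-5*4)*3 - 1*(-2) + (-5*4*3)*(-2) + (-5*4*3)*(-4 - 5*4*3))) = 32*(-4 + (4 - (-20)*3 + 2 - 20*3*(-2) + (-20*3)*(-4 - 20*3))) = 32*(-4 + (4 - 1*(-60) + 2 - 60*(-2) - 60*(-4 - 60))) = 32*(-4 + (4 + 60 + 2 + 120 - 60*(-64))) = 32*(-4 + (4 + 60 + 2 + 120 + 3840)) = 32*(-4 + 4026) = 32*4022 = 128704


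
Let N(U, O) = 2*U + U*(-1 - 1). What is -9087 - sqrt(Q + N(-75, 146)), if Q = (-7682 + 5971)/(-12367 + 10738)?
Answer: -9087 - sqrt(309691)/543 ≈ -9088.0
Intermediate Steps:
Q = 1711/1629 (Q = -1711/(-1629) = -1711*(-1/1629) = 1711/1629 ≈ 1.0503)
N(U, O) = 0 (N(U, O) = 2*U + U*(-2) = 2*U - 2*U = 0)
-9087 - sqrt(Q + N(-75, 146)) = -9087 - sqrt(1711/1629 + 0) = -9087 - sqrt(1711/1629) = -9087 - sqrt(309691)/543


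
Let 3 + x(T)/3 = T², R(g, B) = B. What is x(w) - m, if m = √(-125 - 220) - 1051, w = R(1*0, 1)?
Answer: 1045 - I*√345 ≈ 1045.0 - 18.574*I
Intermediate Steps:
w = 1
x(T) = -9 + 3*T²
m = -1051 + I*√345 (m = √(-345) - 1051 = I*√345 - 1051 = -1051 + I*√345 ≈ -1051.0 + 18.574*I)
x(w) - m = (-9 + 3*1²) - (-1051 + I*√345) = (-9 + 3*1) + (1051 - I*√345) = (-9 + 3) + (1051 - I*√345) = -6 + (1051 - I*√345) = 1045 - I*√345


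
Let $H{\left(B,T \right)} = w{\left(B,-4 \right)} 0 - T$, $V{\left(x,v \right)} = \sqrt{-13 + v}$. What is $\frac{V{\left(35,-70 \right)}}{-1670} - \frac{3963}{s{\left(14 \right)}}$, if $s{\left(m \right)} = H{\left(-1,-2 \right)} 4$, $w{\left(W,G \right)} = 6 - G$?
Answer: $- \frac{3963}{8} - \frac{i \sqrt{83}}{1670} \approx -495.38 - 0.0054554 i$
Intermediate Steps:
$H{\left(B,T \right)} = - T$ ($H{\left(B,T \right)} = \left(6 - -4\right) 0 - T = \left(6 + 4\right) 0 - T = 10 \cdot 0 - T = 0 - T = - T$)
$s{\left(m \right)} = 8$ ($s{\left(m \right)} = \left(-1\right) \left(-2\right) 4 = 2 \cdot 4 = 8$)
$\frac{V{\left(35,-70 \right)}}{-1670} - \frac{3963}{s{\left(14 \right)}} = \frac{\sqrt{-13 - 70}}{-1670} - \frac{3963}{8} = \sqrt{-83} \left(- \frac{1}{1670}\right) - \frac{3963}{8} = i \sqrt{83} \left(- \frac{1}{1670}\right) - \frac{3963}{8} = - \frac{i \sqrt{83}}{1670} - \frac{3963}{8} = - \frac{3963}{8} - \frac{i \sqrt{83}}{1670}$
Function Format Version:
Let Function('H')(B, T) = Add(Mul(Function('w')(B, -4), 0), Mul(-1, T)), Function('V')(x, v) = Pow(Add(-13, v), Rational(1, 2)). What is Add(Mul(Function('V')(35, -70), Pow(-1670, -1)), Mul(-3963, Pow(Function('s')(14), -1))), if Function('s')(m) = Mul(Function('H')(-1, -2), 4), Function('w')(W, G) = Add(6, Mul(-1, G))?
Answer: Add(Rational(-3963, 8), Mul(Rational(-1, 1670), I, Pow(83, Rational(1, 2)))) ≈ Add(-495.38, Mul(-0.0054554, I))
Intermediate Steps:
Function('H')(B, T) = Mul(-1, T) (Function('H')(B, T) = Add(Mul(Add(6, Mul(-1, -4)), 0), Mul(-1, T)) = Add(Mul(Add(6, 4), 0), Mul(-1, T)) = Add(Mul(10, 0), Mul(-1, T)) = Add(0, Mul(-1, T)) = Mul(-1, T))
Function('s')(m) = 8 (Function('s')(m) = Mul(Mul(-1, -2), 4) = Mul(2, 4) = 8)
Add(Mul(Function('V')(35, -70), Pow(-1670, -1)), Mul(-3963, Pow(Function('s')(14), -1))) = Add(Mul(Pow(Add(-13, -70), Rational(1, 2)), Pow(-1670, -1)), Mul(-3963, Pow(8, -1))) = Add(Mul(Pow(-83, Rational(1, 2)), Rational(-1, 1670)), Mul(-3963, Rational(1, 8))) = Add(Mul(Mul(I, Pow(83, Rational(1, 2))), Rational(-1, 1670)), Rational(-3963, 8)) = Add(Mul(Rational(-1, 1670), I, Pow(83, Rational(1, 2))), Rational(-3963, 8)) = Add(Rational(-3963, 8), Mul(Rational(-1, 1670), I, Pow(83, Rational(1, 2))))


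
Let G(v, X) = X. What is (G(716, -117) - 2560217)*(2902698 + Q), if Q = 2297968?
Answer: -13315441982444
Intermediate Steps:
(G(716, -117) - 2560217)*(2902698 + Q) = (-117 - 2560217)*(2902698 + 2297968) = -2560334*5200666 = -13315441982444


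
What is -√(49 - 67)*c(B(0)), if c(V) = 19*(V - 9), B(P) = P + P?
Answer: 513*I*√2 ≈ 725.49*I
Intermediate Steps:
B(P) = 2*P
c(V) = -171 + 19*V (c(V) = 19*(-9 + V) = -171 + 19*V)
-√(49 - 67)*c(B(0)) = -√(49 - 67)*(-171 + 19*(2*0)) = -√(-18)*(-171 + 19*0) = -3*I*√2*(-171 + 0) = -3*I*√2*(-171) = -(-513)*I*√2 = 513*I*√2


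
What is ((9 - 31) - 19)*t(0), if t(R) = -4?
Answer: 164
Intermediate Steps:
((9 - 31) - 19)*t(0) = ((9 - 31) - 19)*(-4) = (-22 - 19)*(-4) = -41*(-4) = 164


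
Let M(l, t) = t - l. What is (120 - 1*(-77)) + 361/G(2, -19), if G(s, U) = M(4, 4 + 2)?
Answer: 755/2 ≈ 377.50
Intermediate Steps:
G(s, U) = 2 (G(s, U) = (4 + 2) - 1*4 = 6 - 4 = 2)
(120 - 1*(-77)) + 361/G(2, -19) = (120 - 1*(-77)) + 361/2 = (120 + 77) + 361*(½) = 197 + 361/2 = 755/2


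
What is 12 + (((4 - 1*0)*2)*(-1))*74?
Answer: -580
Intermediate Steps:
12 + (((4 - 1*0)*2)*(-1))*74 = 12 + (((4 + 0)*2)*(-1))*74 = 12 + ((4*2)*(-1))*74 = 12 + (8*(-1))*74 = 12 - 8*74 = 12 - 592 = -580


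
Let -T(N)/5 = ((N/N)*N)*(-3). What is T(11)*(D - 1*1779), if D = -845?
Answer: -432960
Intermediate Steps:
T(N) = 15*N (T(N) = -5*(N/N)*N*(-3) = -5*1*N*(-3) = -5*N*(-3) = -(-15)*N = 15*N)
T(11)*(D - 1*1779) = (15*11)*(-845 - 1*1779) = 165*(-845 - 1779) = 165*(-2624) = -432960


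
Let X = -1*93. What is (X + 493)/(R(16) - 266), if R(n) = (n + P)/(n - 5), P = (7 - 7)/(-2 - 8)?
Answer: -440/291 ≈ -1.5120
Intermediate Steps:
X = -93
P = 0 (P = 0/(-10) = 0*(-⅒) = 0)
R(n) = n/(-5 + n) (R(n) = (n + 0)/(n - 5) = n/(-5 + n))
(X + 493)/(R(16) - 266) = (-93 + 493)/(16/(-5 + 16) - 266) = 400/(16/11 - 266) = 400/(-2910/11) = 400*(-11/2910) = -440/291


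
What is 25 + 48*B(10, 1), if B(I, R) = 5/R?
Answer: 265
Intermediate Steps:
25 + 48*B(10, 1) = 25 + 48*(5/1) = 25 + 48*(5*1) = 25 + 48*5 = 25 + 240 = 265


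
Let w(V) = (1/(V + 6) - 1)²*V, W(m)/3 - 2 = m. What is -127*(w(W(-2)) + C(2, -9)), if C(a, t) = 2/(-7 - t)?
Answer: -127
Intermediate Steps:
W(m) = 6 + 3*m
w(V) = V*(-1 + 1/(6 + V))² (w(V) = (1/(6 + V) - 1)²*V = (-1 + 1/(6 + V))²*V = V*(-1 + 1/(6 + V))²)
-127*(w(W(-2)) + C(2, -9)) = -127*((6 + 3*(-2))*(5 + (6 + 3*(-2)))²/(6 + (6 + 3*(-2)))² - 2/(7 - 9)) = -127*((6 - 6)*(5 + (6 - 6))²/(6 + (6 - 6))² - 2/(-2)) = -127*(0*(5 + 0)²/(6 + 0)² - 2*(-½)) = -127*(0*5²/6² + 1) = -127*(0*25*(1/36) + 1) = -127*(0 + 1) = -127*1 = -127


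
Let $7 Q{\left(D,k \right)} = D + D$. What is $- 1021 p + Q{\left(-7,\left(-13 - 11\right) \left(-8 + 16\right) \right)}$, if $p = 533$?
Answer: $-544195$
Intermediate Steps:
$Q{\left(D,k \right)} = \frac{2 D}{7}$ ($Q{\left(D,k \right)} = \frac{D + D}{7} = \frac{2 D}{7}$)
$- 1021 p + Q{\left(-7,\left(-13 - 11\right) \left(-8 + 16\right) \right)} = \left(-1021\right) 533 + \frac{2}{7} \left(-7\right) = -544193 - 2 = -544195$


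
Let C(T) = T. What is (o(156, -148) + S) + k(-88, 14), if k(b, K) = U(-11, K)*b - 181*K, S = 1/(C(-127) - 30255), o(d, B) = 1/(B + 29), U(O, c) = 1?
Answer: -9479761377/3615458 ≈ -2622.0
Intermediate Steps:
o(d, B) = 1/(29 + B)
S = -1/30382 (S = 1/(-127 - 30255) = 1/(-30382) = -1/30382 ≈ -3.2914e-5)
k(b, K) = b - 181*K (k(b, K) = 1*b - 181*K = b - 181*K)
(o(156, -148) + S) + k(-88, 14) = (1/(29 - 148) - 1/30382) + (-88 - 181*14) = (1/(-119) - 1/30382) + (-88 - 2534) = (-1/119 - 1/30382) - 2622 = -30501/3615458 - 2622 = -9479761377/3615458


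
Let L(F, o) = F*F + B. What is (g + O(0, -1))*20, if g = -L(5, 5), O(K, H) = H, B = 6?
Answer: -640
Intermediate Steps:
L(F, o) = 6 + F**2 (L(F, o) = F*F + 6 = F**2 + 6 = 6 + F**2)
g = -31 (g = -(6 + 5**2) = -(6 + 25) = -1*31 = -31)
(g + O(0, -1))*20 = (-31 - 1)*20 = -32*20 = -640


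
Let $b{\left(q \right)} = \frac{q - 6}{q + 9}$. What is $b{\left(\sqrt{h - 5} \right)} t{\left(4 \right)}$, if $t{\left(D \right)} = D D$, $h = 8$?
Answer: $- \frac{152}{13} + \frac{40 \sqrt{3}}{13} \approx -6.3629$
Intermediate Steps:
$t{\left(D \right)} = D^{2}$
$b{\left(q \right)} = \frac{-6 + q}{9 + q}$
$b{\left(\sqrt{h - 5} \right)} t{\left(4 \right)} = \frac{-6 + \sqrt{8 - 5}}{9 + \sqrt{8 - 5}} \cdot 4^{2} = \frac{-6 + \sqrt{3}}{9 + \sqrt{3}} \cdot 16 = \frac{16 \left(-6 + \sqrt{3}\right)}{9 + \sqrt{3}}$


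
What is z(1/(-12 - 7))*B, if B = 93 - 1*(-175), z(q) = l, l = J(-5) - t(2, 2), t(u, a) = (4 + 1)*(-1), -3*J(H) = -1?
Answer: 4288/3 ≈ 1429.3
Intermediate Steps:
J(H) = 1/3 (J(H) = -1/3*(-1) = 1/3)
t(u, a) = -5 (t(u, a) = 5*(-1) = -5)
l = 16/3 (l = 1/3 - 1*(-5) = 1/3 + 5 = 16/3 ≈ 5.3333)
z(q) = 16/3
B = 268 (B = 93 + 175 = 268)
z(1/(-12 - 7))*B = (16/3)*268 = 4288/3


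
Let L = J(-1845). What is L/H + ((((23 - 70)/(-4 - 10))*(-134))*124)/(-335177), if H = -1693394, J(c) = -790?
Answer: 331541622177/1986553522583 ≈ 0.16689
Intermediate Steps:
L = -790
L/H + ((((23 - 70)/(-4 - 10))*(-134))*124)/(-335177) = -790/(-1693394) + ((((23 - 70)/(-4 - 10))*(-134))*124)/(-335177) = -790*(-1/1693394) + ((-47/(-14)*(-134))*124)*(-1/335177) = 395/846697 + ((-47*(-1/14)*(-134))*124)*(-1/335177) = 395/846697 + (((47/14)*(-134))*124)*(-1/335177) = 395/846697 - 3149/7*124*(-1/335177) = 395/846697 - 390476/7*(-1/335177) = 395/846697 + 390476/2346239 = 331541622177/1986553522583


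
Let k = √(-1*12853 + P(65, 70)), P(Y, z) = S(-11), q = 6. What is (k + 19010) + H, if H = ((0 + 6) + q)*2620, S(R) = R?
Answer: 50450 + 8*I*√201 ≈ 50450.0 + 113.42*I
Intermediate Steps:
P(Y, z) = -11
k = 8*I*√201 (k = √(-1*12853 - 11) = √(-12853 - 11) = √(-12864) = 8*I*√201 ≈ 113.42*I)
H = 31440 (H = ((0 + 6) + 6)*2620 = (6 + 6)*2620 = 12*2620 = 31440)
(k + 19010) + H = (8*I*√201 + 19010) + 31440 = (19010 + 8*I*√201) + 31440 = 50450 + 8*I*√201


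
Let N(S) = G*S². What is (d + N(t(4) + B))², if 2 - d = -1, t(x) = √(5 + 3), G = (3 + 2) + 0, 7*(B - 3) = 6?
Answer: 61662304/2401 + 6212160*√2/343 ≈ 51295.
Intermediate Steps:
B = 27/7 (B = 3 + (⅐)*6 = 3 + 6/7 = 27/7 ≈ 3.8571)
G = 5 (G = 5 + 0 = 5)
t(x) = 2*√2 (t(x) = √8 = 2*√2)
d = 3 (d = 2 - 1*(-1) = 2 + 1 = 3)
N(S) = 5*S²
(d + N(t(4) + B))² = (3 + 5*(2*√2 + 27/7)²)² = (3 + 5*(27/7 + 2*√2)²)²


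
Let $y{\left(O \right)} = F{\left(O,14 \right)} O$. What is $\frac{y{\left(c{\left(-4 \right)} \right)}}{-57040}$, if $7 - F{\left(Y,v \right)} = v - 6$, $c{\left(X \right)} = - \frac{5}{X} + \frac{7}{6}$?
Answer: $\frac{29}{684480} \approx 4.2368 \cdot 10^{-5}$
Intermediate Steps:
$c{\left(X \right)} = \frac{7}{6} - \frac{5}{X}$ ($c{\left(X \right)} = - \frac{5}{X} + 7 \cdot \frac{1}{6} = - \frac{5}{X} + \frac{7}{6} = \frac{7}{6} - \frac{5}{X}$)
$F{\left(Y,v \right)} = 13 - v$ ($F{\left(Y,v \right)} = 7 - \left(v - 6\right) = 7 - \left(-6 + v\right) = 13 - v$)
$y{\left(O \right)} = - O$ ($y{\left(O \right)} = \left(13 - 14\right) O = - O$)
$\frac{y{\left(c{\left(-4 \right)} \right)}}{-57040} = \frac{\left(-1\right) \left(\frac{7}{6} - \frac{5}{-4}\right)}{-57040} = - (\frac{7}{6} - - \frac{5}{4}) \left(- \frac{1}{57040}\right) = - (\frac{7}{6} + \frac{5}{4}) \left(- \frac{1}{57040}\right) = \left(-1\right) \frac{29}{12} \left(- \frac{1}{57040}\right) = \left(- \frac{29}{12}\right) \left(- \frac{1}{57040}\right) = \frac{29}{684480}$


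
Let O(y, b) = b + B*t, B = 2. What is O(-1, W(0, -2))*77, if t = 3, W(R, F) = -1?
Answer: 385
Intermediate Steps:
O(y, b) = 6 + b (O(y, b) = b + 2*3 = b + 6 = 6 + b)
O(-1, W(0, -2))*77 = (6 - 1)*77 = 5*77 = 385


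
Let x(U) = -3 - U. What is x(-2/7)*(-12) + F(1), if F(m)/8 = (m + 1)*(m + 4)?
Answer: 788/7 ≈ 112.57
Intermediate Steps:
F(m) = 8*(1 + m)*(4 + m) (F(m) = 8*((m + 1)*(m + 4)) = 8*((1 + m)*(4 + m)) = 8*(1 + m)*(4 + m))
x(-2/7)*(-12) + F(1) = (-3 - (-2)/7)*(-12) + (32 + 8*1**2 + 40*1) = (-3 - (-2)/7)*(-12) + (32 + 8*1 + 40) = (-3 - 1*(-2/7))*(-12) + (32 + 8 + 40) = (-3 + 2/7)*(-12) + 80 = -19/7*(-12) + 80 = 228/7 + 80 = 788/7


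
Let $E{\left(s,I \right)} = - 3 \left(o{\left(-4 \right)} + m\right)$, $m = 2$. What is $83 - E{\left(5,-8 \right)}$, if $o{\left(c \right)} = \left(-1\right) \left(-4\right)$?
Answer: $101$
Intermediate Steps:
$o{\left(c \right)} = 4$
$E{\left(s,I \right)} = -18$ ($E{\left(s,I \right)} = - 3 \left(4 + 2\right) = \left(-3\right) 6 = -18$)
$83 - E{\left(5,-8 \right)} = 83 - -18 = 83 + 18 = 101$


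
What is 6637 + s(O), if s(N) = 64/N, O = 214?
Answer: 710191/107 ≈ 6637.3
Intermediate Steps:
6637 + s(O) = 6637 + 64/214 = 6637 + 64*(1/214) = 6637 + 32/107 = 710191/107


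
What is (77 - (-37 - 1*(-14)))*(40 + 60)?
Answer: 10000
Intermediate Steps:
(77 - (-37 - 1*(-14)))*(40 + 60) = (77 - (-37 + 14))*100 = (77 - 1*(-23))*100 = (77 + 23)*100 = 100*100 = 10000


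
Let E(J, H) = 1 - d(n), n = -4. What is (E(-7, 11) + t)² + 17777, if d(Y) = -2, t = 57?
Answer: 21377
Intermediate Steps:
E(J, H) = 3 (E(J, H) = 1 - 1*(-2) = 1 + 2 = 3)
(E(-7, 11) + t)² + 17777 = (3 + 57)² + 17777 = 60² + 17777 = 3600 + 17777 = 21377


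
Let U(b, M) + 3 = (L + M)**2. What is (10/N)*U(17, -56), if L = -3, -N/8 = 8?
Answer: -8695/16 ≈ -543.44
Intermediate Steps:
N = -64 (N = -8*8 = -64)
U(b, M) = -3 + (-3 + M)**2
(10/N)*U(17, -56) = (10/(-64))*(-3 + (-3 - 56)**2) = (10*(-1/64))*(-3 + (-59)**2) = -5*(-3 + 3481)/32 = -5/32*3478 = -8695/16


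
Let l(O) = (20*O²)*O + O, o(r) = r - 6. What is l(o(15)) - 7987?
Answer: 6602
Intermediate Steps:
o(r) = -6 + r
l(O) = O + 20*O³ (l(O) = 20*O³ + O = O + 20*O³)
l(o(15)) - 7987 = ((-6 + 15) + 20*(-6 + 15)³) - 7987 = (9 + 20*9³) - 7987 = (9 + 20*729) - 7987 = (9 + 14580) - 7987 = 14589 - 7987 = 6602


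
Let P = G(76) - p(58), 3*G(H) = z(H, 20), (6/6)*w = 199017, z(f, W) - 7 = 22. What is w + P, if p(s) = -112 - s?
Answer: 597590/3 ≈ 1.9920e+5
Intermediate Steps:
z(f, W) = 29 (z(f, W) = 7 + 22 = 29)
w = 199017
G(H) = 29/3 (G(H) = (⅓)*29 = 29/3)
P = 539/3 (P = 29/3 - (-112 - 1*58) = 29/3 - (-112 - 58) = 29/3 - 1*(-170) = 29/3 + 170 = 539/3 ≈ 179.67)
w + P = 199017 + 539/3 = 597590/3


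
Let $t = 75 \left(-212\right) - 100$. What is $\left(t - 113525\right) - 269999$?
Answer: $-399524$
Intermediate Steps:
$t = -16000$ ($t = -15900 - 100 = -16000$)
$\left(t - 113525\right) - 269999 = \left(-16000 - 113525\right) - 269999 = -129525 - 269999 = -399524$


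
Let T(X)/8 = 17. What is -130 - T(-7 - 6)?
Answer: -266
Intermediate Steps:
T(X) = 136 (T(X) = 8*17 = 136)
-130 - T(-7 - 6) = -130 - 1*136 = -130 - 136 = -266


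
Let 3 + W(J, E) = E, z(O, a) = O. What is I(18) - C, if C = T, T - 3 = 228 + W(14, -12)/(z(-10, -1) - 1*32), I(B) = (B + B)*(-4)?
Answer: -5255/14 ≈ -375.36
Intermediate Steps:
I(B) = -8*B (I(B) = (2*B)*(-4) = -8*B)
W(J, E) = -3 + E
T = 3239/14 (T = 3 + (228 + (-3 - 12)/(-10 - 1*32)) = 3 + (228 - 15/(-10 - 32)) = 3 + (228 - 15/(-42)) = 3 + (228 - 15*(-1/42)) = 3 + (228 + 5/14) = 3 + 3197/14 = 3239/14 ≈ 231.36)
C = 3239/14 ≈ 231.36
I(18) - C = -8*18 - 1*3239/14 = -144 - 3239/14 = -5255/14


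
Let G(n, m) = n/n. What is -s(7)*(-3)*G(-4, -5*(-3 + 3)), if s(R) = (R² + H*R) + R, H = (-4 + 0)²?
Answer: 504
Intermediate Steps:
H = 16 (H = (-4)² = 16)
G(n, m) = 1
s(R) = R² + 17*R (s(R) = (R² + 16*R) + R = R² + 17*R)
-s(7)*(-3)*G(-4, -5*(-3 + 3)) = -(7*(17 + 7))*(-3) = -(7*24)*(-3) = -168*(-3) = -(-504) = -1*(-504) = 504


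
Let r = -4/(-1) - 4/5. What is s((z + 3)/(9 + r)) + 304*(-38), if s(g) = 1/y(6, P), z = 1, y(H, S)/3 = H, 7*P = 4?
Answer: -207935/18 ≈ -11552.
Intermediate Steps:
P = 4/7 (P = (1/7)*4 = 4/7 ≈ 0.57143)
y(H, S) = 3*H
r = 16/5 (r = -4*(-1) - 4*1/5 = 4 - 4/5 = 16/5 ≈ 3.2000)
s(g) = 1/18 (s(g) = 1/(3*6) = 1/18)
s((z + 3)/(9 + r)) + 304*(-38) = 1/18 + 304*(-38) = 1/18 - 11552 = -207935/18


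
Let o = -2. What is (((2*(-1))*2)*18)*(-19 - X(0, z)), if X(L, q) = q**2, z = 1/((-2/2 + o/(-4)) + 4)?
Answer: 67320/49 ≈ 1373.9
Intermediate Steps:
z = 2/7 (z = 1/((-2/2 - 2/(-4)) + 4) = 1/((-2*1/2 - 2*(-1/4)) + 4) = 1/((-1 + 1/2) + 4) = 1/(-1/2 + 4) = 1/(7/2) = 2/7 ≈ 0.28571)
(((2*(-1))*2)*18)*(-19 - X(0, z)) = (((2*(-1))*2)*18)*(-19 - (2/7)**2) = (-2*2*18)*(-19 - 1*4/49) = (-4*18)*(-19 - 4/49) = -72*(-935/49) = 67320/49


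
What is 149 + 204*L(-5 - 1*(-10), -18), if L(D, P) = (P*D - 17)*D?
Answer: -108991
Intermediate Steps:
L(D, P) = D*(-17 + D*P) (L(D, P) = (D*P - 17)*D = (-17 + D*P)*D = D*(-17 + D*P))
149 + 204*L(-5 - 1*(-10), -18) = 149 + 204*((-5 - 1*(-10))*(-17 + (-5 - 1*(-10))*(-18))) = 149 + 204*((-5 + 10)*(-17 + (-5 + 10)*(-18))) = 149 + 204*(5*(-17 + 5*(-18))) = 149 + 204*(5*(-17 - 90)) = 149 + 204*(5*(-107)) = 149 + 204*(-535) = 149 - 109140 = -108991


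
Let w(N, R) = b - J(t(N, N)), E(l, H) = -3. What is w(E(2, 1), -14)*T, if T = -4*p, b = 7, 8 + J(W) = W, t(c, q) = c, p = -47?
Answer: 3384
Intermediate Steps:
J(W) = -8 + W
w(N, R) = 15 - N (w(N, R) = 7 - (-8 + N) = 7 + (8 - N) = 15 - N)
T = 188 (T = -4*(-47) = 188)
w(E(2, 1), -14)*T = (15 - 1*(-3))*188 = (15 + 3)*188 = 18*188 = 3384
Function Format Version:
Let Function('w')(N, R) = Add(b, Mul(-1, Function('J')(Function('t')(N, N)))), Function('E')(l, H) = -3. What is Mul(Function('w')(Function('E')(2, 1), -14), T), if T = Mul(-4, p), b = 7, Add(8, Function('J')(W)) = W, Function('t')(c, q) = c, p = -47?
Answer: 3384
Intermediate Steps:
Function('J')(W) = Add(-8, W)
Function('w')(N, R) = Add(15, Mul(-1, N)) (Function('w')(N, R) = Add(7, Mul(-1, Add(-8, N))) = Add(7, Add(8, Mul(-1, N))) = Add(15, Mul(-1, N)))
T = 188 (T = Mul(-4, -47) = 188)
Mul(Function('w')(Function('E')(2, 1), -14), T) = Mul(Add(15, Mul(-1, -3)), 188) = Mul(Add(15, 3), 188) = Mul(18, 188) = 3384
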